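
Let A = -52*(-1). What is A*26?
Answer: 1352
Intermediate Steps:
A = 52
A*26 = 52*26 = 1352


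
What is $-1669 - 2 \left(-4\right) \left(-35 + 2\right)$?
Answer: $-1933$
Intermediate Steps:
$-1669 - 2 \left(-4\right) \left(-35 + 2\right) = -1669 - \left(-8\right) \left(-33\right) = -1669 - 264 = -1933$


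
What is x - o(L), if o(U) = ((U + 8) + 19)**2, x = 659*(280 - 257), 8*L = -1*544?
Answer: 13476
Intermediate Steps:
L = -68 (L = (-1*544)/8 = (1/8)*(-544) = -68)
x = 15157 (x = 659*23 = 15157)
o(U) = (27 + U)**2 (o(U) = ((8 + U) + 19)**2 = (27 + U)**2)
x - o(L) = 15157 - (27 - 68)**2 = 15157 - 1*(-41)**2 = 15157 - 1*1681 = 15157 - 1681 = 13476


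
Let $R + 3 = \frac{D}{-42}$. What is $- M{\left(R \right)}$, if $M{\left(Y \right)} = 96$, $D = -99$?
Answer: $-96$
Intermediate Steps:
$R = - \frac{9}{14}$ ($R = -3 - \frac{99}{-42} = -3 - - \frac{33}{14} = -3 + \frac{33}{14} = - \frac{9}{14} \approx -0.64286$)
$- M{\left(R \right)} = \left(-1\right) 96 = -96$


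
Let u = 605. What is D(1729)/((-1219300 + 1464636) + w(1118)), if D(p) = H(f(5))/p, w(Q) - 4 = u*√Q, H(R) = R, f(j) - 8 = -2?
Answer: 147204/10336394189485 - 363*√1118/10336394189485 ≈ 1.3067e-8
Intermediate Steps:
f(j) = 6 (f(j) = 8 - 2 = 6)
w(Q) = 4 + 605*√Q
D(p) = 6/p
D(1729)/((-1219300 + 1464636) + w(1118)) = (6/1729)/((-1219300 + 1464636) + (4 + 605*√1118)) = (6*(1/1729))/(245336 + (4 + 605*√1118)) = 6/(1729*(245340 + 605*√1118))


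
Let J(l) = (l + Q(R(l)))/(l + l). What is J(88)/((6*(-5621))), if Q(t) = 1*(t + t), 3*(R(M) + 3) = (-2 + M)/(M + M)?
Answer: -10867/783522432 ≈ -1.3869e-5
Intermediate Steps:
R(M) = -3 + (-2 + M)/(6*M) (R(M) = -3 + ((-2 + M)/(M + M))/3 = -3 + ((-2 + M)/((2*M)))/3 = -3 + ((-2 + M)*(1/(2*M)))/3 = -3 + ((-2 + M)/(2*M))/3 = -3 + (-2 + M)/(6*M))
Q(t) = 2*t (Q(t) = 1*(2*t) = 2*t)
J(l) = (l + (-2 - 17*l)/(3*l))/(2*l) (J(l) = (l + 2*((-2 - 17*l)/(6*l)))/(l + l) = (l + (-2 - 17*l)/(3*l))/((2*l)) = (l + (-2 - 17*l)/(3*l))*(1/(2*l)) = (l + (-2 - 17*l)/(3*l))/(2*l))
J(88)/((6*(-5621))) = ((⅙)*(-2 - 17*88 + 3*88²)/88²)/((6*(-5621))) = ((⅙)*(1/7744)*(-2 - 1496 + 3*7744))/(-33726) = ((⅙)*(1/7744)*(-2 - 1496 + 23232))*(-1/33726) = ((⅙)*(1/7744)*21734)*(-1/33726) = (10867/23232)*(-1/33726) = -10867/783522432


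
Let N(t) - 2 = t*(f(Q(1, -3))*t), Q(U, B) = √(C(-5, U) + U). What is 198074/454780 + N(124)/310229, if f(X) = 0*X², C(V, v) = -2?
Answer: 30724604253/70542972310 ≈ 0.43554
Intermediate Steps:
Q(U, B) = √(-2 + U)
f(X) = 0
N(t) = 2 (N(t) = 2 + t*(0*t) = 2 + t*0 = 2 + 0 = 2)
198074/454780 + N(124)/310229 = 198074/454780 + 2/310229 = 198074*(1/454780) + 2*(1/310229) = 99037/227390 + 2/310229 = 30724604253/70542972310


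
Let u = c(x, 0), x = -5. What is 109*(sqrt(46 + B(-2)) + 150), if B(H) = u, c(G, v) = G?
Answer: 16350 + 109*sqrt(41) ≈ 17048.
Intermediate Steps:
u = -5
B(H) = -5
109*(sqrt(46 + B(-2)) + 150) = 109*(sqrt(46 - 5) + 150) = 109*(sqrt(41) + 150) = 109*(150 + sqrt(41)) = 16350 + 109*sqrt(41)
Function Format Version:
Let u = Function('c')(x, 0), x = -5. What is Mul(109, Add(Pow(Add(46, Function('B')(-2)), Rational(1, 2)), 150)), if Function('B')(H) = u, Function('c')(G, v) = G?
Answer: Add(16350, Mul(109, Pow(41, Rational(1, 2)))) ≈ 17048.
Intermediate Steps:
u = -5
Function('B')(H) = -5
Mul(109, Add(Pow(Add(46, Function('B')(-2)), Rational(1, 2)), 150)) = Mul(109, Add(Pow(Add(46, -5), Rational(1, 2)), 150)) = Mul(109, Add(Pow(41, Rational(1, 2)), 150)) = Mul(109, Add(150, Pow(41, Rational(1, 2)))) = Add(16350, Mul(109, Pow(41, Rational(1, 2))))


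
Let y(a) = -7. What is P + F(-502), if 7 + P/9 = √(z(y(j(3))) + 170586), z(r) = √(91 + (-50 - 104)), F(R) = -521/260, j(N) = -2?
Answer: -16901/260 + 9*√(170586 + 3*I*√7) ≈ 3652.2 + 0.086479*I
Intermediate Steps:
F(R) = -521/260 (F(R) = -521*1/260 = -521/260)
z(r) = 3*I*√7 (z(r) = √(91 - 154) = √(-63) = 3*I*√7)
P = -63 + 9*√(170586 + 3*I*√7) (P = -63 + 9*√(3*I*√7 + 170586) = -63 + 9*√(170586 + 3*I*√7) ≈ 3654.2 + 0.086479*I)
P + F(-502) = (-63 + 9*√(170586 + 3*I*√7)) - 521/260 = -16901/260 + 9*√(170586 + 3*I*√7)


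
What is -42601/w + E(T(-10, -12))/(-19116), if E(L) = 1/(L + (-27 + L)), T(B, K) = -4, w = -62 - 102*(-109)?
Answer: -7125653501/1849281840 ≈ -3.8532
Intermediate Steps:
w = 11056 (w = -62 + 11118 = 11056)
E(L) = 1/(-27 + 2*L)
-42601/w + E(T(-10, -12))/(-19116) = -42601/11056 + 1/((-27 + 2*(-4))*(-19116)) = -42601*1/11056 - 1/19116/(-27 - 8) = -42601/11056 - 1/19116/(-35) = -42601/11056 - 1/35*(-1/19116) = -42601/11056 + 1/669060 = -7125653501/1849281840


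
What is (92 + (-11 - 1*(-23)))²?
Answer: 10816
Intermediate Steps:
(92 + (-11 - 1*(-23)))² = (92 + (-11 + 23))² = (92 + 12)² = 104² = 10816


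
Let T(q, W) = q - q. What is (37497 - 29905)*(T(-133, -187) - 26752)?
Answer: -203101184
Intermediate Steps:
T(q, W) = 0
(37497 - 29905)*(T(-133, -187) - 26752) = (37497 - 29905)*(0 - 26752) = 7592*(-26752) = -203101184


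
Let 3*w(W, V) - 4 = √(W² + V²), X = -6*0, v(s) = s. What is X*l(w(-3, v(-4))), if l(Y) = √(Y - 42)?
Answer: 0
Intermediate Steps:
X = 0
w(W, V) = 4/3 + √(V² + W²)/3 (w(W, V) = 4/3 + √(W² + V²)/3 = 4/3 + √(V² + W²)/3)
l(Y) = √(-42 + Y)
X*l(w(-3, v(-4))) = 0*√(-42 + (4/3 + √((-4)² + (-3)²)/3)) = 0*√(-42 + (4/3 + √(16 + 9)/3)) = 0*√(-42 + (4/3 + √25/3)) = 0*√(-42 + (4/3 + (⅓)*5)) = 0*√(-42 + (4/3 + 5/3)) = 0*√(-42 + 3) = 0*√(-39) = 0*(I*√39) = 0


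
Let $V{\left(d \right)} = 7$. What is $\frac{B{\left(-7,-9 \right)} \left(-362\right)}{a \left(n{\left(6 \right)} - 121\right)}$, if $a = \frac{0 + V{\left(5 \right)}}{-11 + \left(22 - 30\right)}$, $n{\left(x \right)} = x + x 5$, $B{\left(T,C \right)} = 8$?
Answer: $- \frac{55024}{595} \approx -92.477$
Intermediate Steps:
$n{\left(x \right)} = 6 x$ ($n{\left(x \right)} = x + 5 x = 6 x$)
$a = - \frac{7}{19}$ ($a = \frac{0 + 7}{-11 + \left(22 - 30\right)} = \frac{7}{-11 + \left(22 - 30\right)} = \frac{7}{-11 - 8} = \frac{7}{-19} = 7 \left(- \frac{1}{19}\right) = - \frac{7}{19} \approx -0.36842$)
$\frac{B{\left(-7,-9 \right)} \left(-362\right)}{a \left(n{\left(6 \right)} - 121\right)} = \frac{8 \left(-362\right)}{\left(- \frac{7}{19}\right) \left(6 \cdot 6 - 121\right)} = - \frac{2896}{\left(- \frac{7}{19}\right) \left(36 - 121\right)} = - \frac{2896}{\left(- \frac{7}{19}\right) \left(-85\right)} = - \frac{2896}{\frac{595}{19}} = \left(-2896\right) \frac{19}{595} = - \frac{55024}{595}$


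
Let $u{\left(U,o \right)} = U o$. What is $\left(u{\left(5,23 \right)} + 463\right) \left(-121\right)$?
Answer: $-69938$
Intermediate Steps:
$\left(u{\left(5,23 \right)} + 463\right) \left(-121\right) = \left(5 \cdot 23 + 463\right) \left(-121\right) = \left(115 + 463\right) \left(-121\right) = 578 \left(-121\right) = -69938$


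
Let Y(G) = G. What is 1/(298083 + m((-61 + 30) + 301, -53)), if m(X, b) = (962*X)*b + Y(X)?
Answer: -1/13467867 ≈ -7.4251e-8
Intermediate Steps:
m(X, b) = X + 962*X*b (m(X, b) = (962*X)*b + X = 962*X*b + X = X + 962*X*b)
1/(298083 + m((-61 + 30) + 301, -53)) = 1/(298083 + ((-61 + 30) + 301)*(1 + 962*(-53))) = 1/(298083 + (-31 + 301)*(1 - 50986)) = 1/(298083 + 270*(-50985)) = 1/(298083 - 13765950) = 1/(-13467867) = -1/13467867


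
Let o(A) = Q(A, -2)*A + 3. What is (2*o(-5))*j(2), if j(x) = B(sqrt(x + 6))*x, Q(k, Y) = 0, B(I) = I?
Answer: 24*sqrt(2) ≈ 33.941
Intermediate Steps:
o(A) = 3 (o(A) = 0*A + 3 = 0 + 3 = 3)
j(x) = x*sqrt(6 + x) (j(x) = sqrt(x + 6)*x = sqrt(6 + x)*x = x*sqrt(6 + x))
(2*o(-5))*j(2) = (2*3)*(2*sqrt(6 + 2)) = 6*(2*sqrt(8)) = 6*(2*(2*sqrt(2))) = 6*(4*sqrt(2)) = 24*sqrt(2)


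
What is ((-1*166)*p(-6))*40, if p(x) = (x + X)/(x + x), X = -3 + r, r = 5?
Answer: -6640/3 ≈ -2213.3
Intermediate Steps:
X = 2 (X = -3 + 5 = 2)
p(x) = (2 + x)/(2*x) (p(x) = (x + 2)/(x + x) = (2 + x)/((2*x)) = (2 + x)*(1/(2*x)) = (2 + x)/(2*x))
((-1*166)*p(-6))*40 = ((-1*166)*((½)*(2 - 6)/(-6)))*40 = -83*(-1)*(-4)/6*40 = -166*⅓*40 = -166/3*40 = -6640/3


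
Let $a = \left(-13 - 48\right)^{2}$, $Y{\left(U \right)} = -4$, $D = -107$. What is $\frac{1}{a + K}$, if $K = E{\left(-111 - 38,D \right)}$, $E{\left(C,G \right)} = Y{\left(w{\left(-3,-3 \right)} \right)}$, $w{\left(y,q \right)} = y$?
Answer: $\frac{1}{3717} \approx 0.00026903$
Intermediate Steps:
$E{\left(C,G \right)} = -4$
$a = 3721$ ($a = \left(-61\right)^{2} = 3721$)
$K = -4$
$\frac{1}{a + K} = \frac{1}{3721 - 4} = \frac{1}{3717}$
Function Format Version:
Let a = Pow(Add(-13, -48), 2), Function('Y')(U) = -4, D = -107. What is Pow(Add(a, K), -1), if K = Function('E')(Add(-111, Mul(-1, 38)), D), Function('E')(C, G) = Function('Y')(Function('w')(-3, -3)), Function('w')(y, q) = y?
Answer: Rational(1, 3717) ≈ 0.00026903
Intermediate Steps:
Function('E')(C, G) = -4
a = 3721 (a = Pow(-61, 2) = 3721)
K = -4
Pow(Add(a, K), -1) = Pow(Add(3721, -4), -1) = Pow(3717, -1) = Rational(1, 3717)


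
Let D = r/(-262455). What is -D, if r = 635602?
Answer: 635602/262455 ≈ 2.4218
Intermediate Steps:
D = -635602/262455 (D = 635602/(-262455) = 635602*(-1/262455) = -635602/262455 ≈ -2.4218)
-D = -1*(-635602/262455) = 635602/262455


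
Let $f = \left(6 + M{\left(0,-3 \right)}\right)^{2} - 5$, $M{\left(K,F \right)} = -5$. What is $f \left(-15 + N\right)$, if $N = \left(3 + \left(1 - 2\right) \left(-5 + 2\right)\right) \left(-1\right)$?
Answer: $84$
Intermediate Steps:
$f = -4$ ($f = \left(6 - 5\right)^{2} - 5 = 1^{2} - 5 = 1 - 5 = -4$)
$N = -6$ ($N = \left(3 - -3\right) \left(-1\right) = \left(3 + 3\right) \left(-1\right) = 6 \left(-1\right) = -6$)
$f \left(-15 + N\right) = - 4 \left(-15 - 6\right) = \left(-4\right) \left(-21\right) = 84$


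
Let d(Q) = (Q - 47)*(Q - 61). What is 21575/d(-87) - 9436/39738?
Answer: 9056927/10649784 ≈ 0.85043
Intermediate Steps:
d(Q) = (-61 + Q)*(-47 + Q) (d(Q) = (-47 + Q)*(-61 + Q) = (-61 + Q)*(-47 + Q))
21575/d(-87) - 9436/39738 = 21575/(2867 + (-87)**2 - 108*(-87)) - 9436/39738 = 21575/(2867 + 7569 + 9396) - 9436*1/39738 = 21575/19832 - 4718/19869 = 9056927/10649784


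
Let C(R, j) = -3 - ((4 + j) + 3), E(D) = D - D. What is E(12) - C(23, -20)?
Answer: -10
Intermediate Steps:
E(D) = 0
C(R, j) = -10 - j (C(R, j) = -3 - (7 + j) = -3 + (-7 - j) = -10 - j)
E(12) - C(23, -20) = 0 - (-10 - 1*(-20)) = 0 - (-10 + 20) = 0 - 1*10 = 0 - 10 = -10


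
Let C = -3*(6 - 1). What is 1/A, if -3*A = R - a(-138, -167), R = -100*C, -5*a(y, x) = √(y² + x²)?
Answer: -112500/56203067 + 15*√46933/56203067 ≈ -0.0019439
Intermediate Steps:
a(y, x) = -√(x² + y²)/5 (a(y, x) = -√(y² + x²)/5 = -√(x² + y²)/5)
C = -15 (C = -3*5 = -15)
R = 1500 (R = -100*(-15) = 1500)
A = -500 - √46933/15 (A = -(1500 - (-1)*√((-167)² + (-138)²)/5)/3 = -(1500 - (-1)*√(27889 + 19044)/5)/3 = -(1500 - (-1)*√46933/5)/3 = -(1500 + √46933/5)/3 = -500 - √46933/15 ≈ -514.44)
1/A = 1/(-500 - √46933/15)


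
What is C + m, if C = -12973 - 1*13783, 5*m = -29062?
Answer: -162842/5 ≈ -32568.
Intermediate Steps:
m = -29062/5 (m = (⅕)*(-29062) = -29062/5 ≈ -5812.4)
C = -26756 (C = -12973 - 13783 = -26756)
C + m = -26756 - 29062/5 = -162842/5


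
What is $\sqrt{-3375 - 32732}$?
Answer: $i \sqrt{36107} \approx 190.02 i$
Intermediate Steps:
$\sqrt{-3375 - 32732} = \sqrt{-36107} = i \sqrt{36107}$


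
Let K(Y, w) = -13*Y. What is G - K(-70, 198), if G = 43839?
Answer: 42929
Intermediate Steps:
G - K(-70, 198) = 43839 - (-13)*(-70) = 43839 - 1*910 = 43839 - 910 = 42929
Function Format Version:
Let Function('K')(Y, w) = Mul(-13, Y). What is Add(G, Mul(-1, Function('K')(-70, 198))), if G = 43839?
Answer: 42929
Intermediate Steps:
Add(G, Mul(-1, Function('K')(-70, 198))) = Add(43839, Mul(-1, Mul(-13, -70))) = Add(43839, Mul(-1, 910)) = Add(43839, -910) = 42929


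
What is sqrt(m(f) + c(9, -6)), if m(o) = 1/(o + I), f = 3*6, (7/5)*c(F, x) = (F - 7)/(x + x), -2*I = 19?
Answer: I*sqrt(714)/714 ≈ 0.037424*I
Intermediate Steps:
I = -19/2 (I = -1/2*19 = -19/2 ≈ -9.5000)
c(F, x) = 5*(-7 + F)/(14*x) (c(F, x) = 5*((F - 7)/(x + x))/7 = 5*((-7 + F)/((2*x)))/7 = 5*((-7 + F)*(1/(2*x)))/7 = 5*((-7 + F)/(2*x))/7 = 5*(-7 + F)/(14*x))
f = 18
m(o) = 1/(-19/2 + o) (m(o) = 1/(o - 19/2) = 1/(-19/2 + o))
sqrt(m(f) + c(9, -6)) = sqrt(2/(-19 + 2*18) + (5/14)*(-7 + 9)/(-6)) = sqrt(2/(-19 + 36) + (5/14)*(-1/6)*2) = sqrt(2/17 - 5/42) = sqrt(-1/714) = I*sqrt(714)/714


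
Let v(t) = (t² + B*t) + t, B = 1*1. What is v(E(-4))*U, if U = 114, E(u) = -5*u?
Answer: 50160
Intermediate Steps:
B = 1
v(t) = t² + 2*t (v(t) = (t² + 1*t) + t = (t² + t) + t = (t + t²) + t = t² + 2*t)
v(E(-4))*U = ((-5*(-4))*(2 - 5*(-4)))*114 = (20*(2 + 20))*114 = (20*22)*114 = 440*114 = 50160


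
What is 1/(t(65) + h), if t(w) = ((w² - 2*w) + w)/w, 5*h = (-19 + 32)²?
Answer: 5/489 ≈ 0.010225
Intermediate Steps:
h = 169/5 (h = (-19 + 32)²/5 = (⅕)*13² = (⅕)*169 = 169/5 ≈ 33.800)
t(w) = (w² - w)/w
1/(t(65) + h) = 1/((-1 + 65) + 169/5) = 1/(64 + 169/5) = 1/(489/5) = 5/489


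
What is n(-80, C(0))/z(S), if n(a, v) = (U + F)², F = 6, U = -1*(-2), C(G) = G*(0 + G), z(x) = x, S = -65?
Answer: -64/65 ≈ -0.98462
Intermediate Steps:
C(G) = G² (C(G) = G*G = G²)
U = 2
n(a, v) = 64 (n(a, v) = (2 + 6)² = 8² = 64)
n(-80, C(0))/z(S) = 64/(-65) = 64*(-1/65) = -64/65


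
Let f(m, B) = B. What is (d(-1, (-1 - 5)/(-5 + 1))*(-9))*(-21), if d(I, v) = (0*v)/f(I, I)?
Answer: 0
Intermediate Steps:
d(I, v) = 0 (d(I, v) = (0*v)/I = 0/I = 0)
(d(-1, (-1 - 5)/(-5 + 1))*(-9))*(-21) = (0*(-9))*(-21) = 0*(-21) = 0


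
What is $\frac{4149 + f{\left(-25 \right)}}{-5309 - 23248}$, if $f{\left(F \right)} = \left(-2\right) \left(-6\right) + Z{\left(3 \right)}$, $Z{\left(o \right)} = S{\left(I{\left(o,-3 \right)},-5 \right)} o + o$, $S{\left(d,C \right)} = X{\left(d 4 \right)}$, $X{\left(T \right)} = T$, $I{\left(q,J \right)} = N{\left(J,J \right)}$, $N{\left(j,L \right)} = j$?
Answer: $- \frac{1376}{9519} \approx -0.14455$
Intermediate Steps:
$I{\left(q,J \right)} = J$
$S{\left(d,C \right)} = 4 d$ ($S{\left(d,C \right)} = d 4 = 4 d$)
$Z{\left(o \right)} = - 11 o$ ($Z{\left(o \right)} = 4 \left(-3\right) o + o = - 12 o + o = - 11 o$)
$f{\left(F \right)} = -21$ ($f{\left(F \right)} = \left(-2\right) \left(-6\right) - 33 = 12 - 33 = -21$)
$\frac{4149 + f{\left(-25 \right)}}{-5309 - 23248} = \frac{4149 - 21}{-5309 - 23248} = \frac{4128}{-28557} = 4128 \left(- \frac{1}{28557}\right) = - \frac{1376}{9519}$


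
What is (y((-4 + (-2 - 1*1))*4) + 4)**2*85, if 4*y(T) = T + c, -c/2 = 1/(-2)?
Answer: 10285/16 ≈ 642.81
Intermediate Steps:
c = 1 (c = -2/(-2) = -2*(-1/2) = 1)
y(T) = 1/4 + T/4 (y(T) = (T + 1)/4 = (1 + T)/4 = 1/4 + T/4)
(y((-4 + (-2 - 1*1))*4) + 4)**2*85 = ((1/4 + ((-4 + (-2 - 1*1))*4)/4) + 4)**2*85 = ((1/4 + ((-4 + (-2 - 1))*4)/4) + 4)**2*85 = ((1/4 + ((-4 - 3)*4)/4) + 4)**2*85 = ((1/4 + (-7*4)/4) + 4)**2*85 = ((1/4 + (1/4)*(-28)) + 4)**2*85 = ((1/4 - 7) + 4)**2*85 = (-27/4 + 4)**2*85 = (-11/4)**2*85 = (121/16)*85 = 10285/16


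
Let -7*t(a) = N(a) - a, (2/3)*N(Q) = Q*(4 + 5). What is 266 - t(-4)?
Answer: 1812/7 ≈ 258.86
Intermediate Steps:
N(Q) = 27*Q/2 (N(Q) = 3*(Q*(4 + 5))/2 = 3*(Q*9)/2 = 3*(9*Q)/2 = 27*Q/2)
t(a) = -25*a/14 (t(a) = -(27*a/2 - a)/7 = -25*a/14)
266 - t(-4) = 266 - (-25)*(-4)/14 = 266 - 1*50/7 = 266 - 50/7 = 1812/7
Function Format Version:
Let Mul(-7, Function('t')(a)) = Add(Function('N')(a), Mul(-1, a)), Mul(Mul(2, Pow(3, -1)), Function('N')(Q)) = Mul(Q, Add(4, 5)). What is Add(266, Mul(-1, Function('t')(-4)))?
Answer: Rational(1812, 7) ≈ 258.86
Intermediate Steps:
Function('N')(Q) = Mul(Rational(27, 2), Q) (Function('N')(Q) = Mul(Rational(3, 2), Mul(Q, Add(4, 5))) = Mul(Rational(3, 2), Mul(Q, 9)) = Mul(Rational(3, 2), Mul(9, Q)) = Mul(Rational(27, 2), Q))
Function('t')(a) = Mul(Rational(-25, 14), a) (Function('t')(a) = Mul(Rational(-1, 7), Add(Mul(Rational(27, 2), a), Mul(-1, a))) = Mul(Rational(-1, 7), Mul(Rational(25, 2), a)) = Mul(Rational(-25, 14), a))
Add(266, Mul(-1, Function('t')(-4))) = Add(266, Mul(-1, Mul(Rational(-25, 14), -4))) = Add(266, Mul(-1, Rational(50, 7))) = Add(266, Rational(-50, 7)) = Rational(1812, 7)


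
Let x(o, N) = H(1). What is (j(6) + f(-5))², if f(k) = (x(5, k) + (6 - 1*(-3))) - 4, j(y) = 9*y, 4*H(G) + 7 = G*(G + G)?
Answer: 53361/16 ≈ 3335.1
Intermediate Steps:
H(G) = -7/4 + G²/2 (H(G) = -7/4 + (G*(G + G))/4 = -7/4 + (G*(2*G))/4 = -7/4 + (2*G²)/4 = -7/4 + G²/2)
x(o, N) = -5/4 (x(o, N) = -7/4 + (½)*1² = -7/4 + (½)*1 = -7/4 + ½ = -5/4)
f(k) = 15/4 (f(k) = (-5/4 + (6 - 1*(-3))) - 4 = (-5/4 + (6 + 3)) - 4 = (-5/4 + 9) - 4 = 31/4 - 4 = 15/4)
(j(6) + f(-5))² = (9*6 + 15/4)² = (54 + 15/4)² = (231/4)² = 53361/16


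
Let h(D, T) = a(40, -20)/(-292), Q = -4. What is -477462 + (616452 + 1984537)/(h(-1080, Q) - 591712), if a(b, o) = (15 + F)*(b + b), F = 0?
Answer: -20624292741709/43195276 ≈ -4.7747e+5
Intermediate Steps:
a(b, o) = 30*b (a(b, o) = (15 + 0)*(b + b) = 15*(2*b) = 30*b)
h(D, T) = -300/73 (h(D, T) = (30*40)/(-292) = 1200*(-1/292) = -300/73)
-477462 + (616452 + 1984537)/(h(-1080, Q) - 591712) = -477462 + (616452 + 1984537)/(-300/73 - 591712) = -477462 + 2600989/(-43195276/73) = -477462 + 2600989*(-73/43195276) = -477462 - 189872197/43195276 = -20624292741709/43195276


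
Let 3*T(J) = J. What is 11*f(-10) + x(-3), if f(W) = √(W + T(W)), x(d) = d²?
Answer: 9 + 22*I*√30/3 ≈ 9.0 + 40.166*I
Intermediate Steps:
T(J) = J/3
f(W) = 2*√3*√W/3 (f(W) = √(W + W/3) = √(4*W/3) = 2*√3*√W/3)
11*f(-10) + x(-3) = 11*(2*√3*√(-10)/3) + (-3)² = 11*(2*√3*(I*√10)/3) + 9 = 11*(2*I*√30/3) + 9 = 22*I*√30/3 + 9 = 9 + 22*I*√30/3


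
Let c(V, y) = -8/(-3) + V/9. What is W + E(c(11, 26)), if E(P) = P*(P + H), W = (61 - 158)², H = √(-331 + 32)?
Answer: 763354/81 + 35*I*√299/9 ≈ 9424.1 + 67.245*I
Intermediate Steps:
H = I*√299 (H = √(-299) = I*√299 ≈ 17.292*I)
c(V, y) = 8/3 + V/9 (c(V, y) = -8*(-⅓) + V*(⅑) = 8/3 + V/9)
W = 9409 (W = (-97)² = 9409)
E(P) = P*(P + I*√299)
W + E(c(11, 26)) = 9409 + (8/3 + (⅑)*11)*((8/3 + (⅑)*11) + I*√299) = 9409 + (8/3 + 11/9)*((8/3 + 11/9) + I*√299) = 9409 + 35*(35/9 + I*√299)/9 = 9409 + (1225/81 + 35*I*√299/9) = 763354/81 + 35*I*√299/9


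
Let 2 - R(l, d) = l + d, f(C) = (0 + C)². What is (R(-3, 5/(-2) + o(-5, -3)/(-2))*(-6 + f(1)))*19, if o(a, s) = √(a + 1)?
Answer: -1425/2 - 95*I ≈ -712.5 - 95.0*I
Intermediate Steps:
f(C) = C²
o(a, s) = √(1 + a)
R(l, d) = 2 - d - l (R(l, d) = 2 - (l + d) = 2 - (d + l) = 2 + (-d - l) = 2 - d - l)
(R(-3, 5/(-2) + o(-5, -3)/(-2))*(-6 + f(1)))*19 = ((2 - (5/(-2) + √(1 - 5)/(-2)) - 1*(-3))*(-6 + 1²))*19 = ((2 - (5*(-½) + √(-4)*(-½)) + 3)*(-6 + 1))*19 = ((2 - (-5/2 + (2*I)*(-½)) + 3)*(-5))*19 = ((2 - (-5/2 - I) + 3)*(-5))*19 = ((2 + (5/2 + I) + 3)*(-5))*19 = ((15/2 + I)*(-5))*19 = (-75/2 - 5*I)*19 = -1425/2 - 95*I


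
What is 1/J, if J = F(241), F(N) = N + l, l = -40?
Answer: 1/201 ≈ 0.0049751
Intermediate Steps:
F(N) = -40 + N (F(N) = N - 40 = -40 + N)
J = 201 (J = -40 + 241 = 201)
1/J = 1/201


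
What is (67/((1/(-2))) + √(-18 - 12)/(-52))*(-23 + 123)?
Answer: -13400 - 25*I*√30/13 ≈ -13400.0 - 10.533*I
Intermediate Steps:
(67/((1/(-2))) + √(-18 - 12)/(-52))*(-23 + 123) = (67/((1*(-½))) + √(-30)*(-1/52))*100 = (67/(-½) + (I*√30)*(-1/52))*100 = (67*(-2) - I*√30/52)*100 = (-134 - I*√30/52)*100 = -13400 - 25*I*√30/13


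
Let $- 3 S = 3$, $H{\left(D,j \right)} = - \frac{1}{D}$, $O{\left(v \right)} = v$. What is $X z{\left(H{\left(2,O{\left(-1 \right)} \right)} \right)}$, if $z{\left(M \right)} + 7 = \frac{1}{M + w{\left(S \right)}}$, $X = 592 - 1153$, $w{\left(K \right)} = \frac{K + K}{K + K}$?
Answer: $2805$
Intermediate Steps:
$S = -1$ ($S = \left(- \frac{1}{3}\right) 3 = -1$)
$w{\left(K \right)} = 1$ ($w{\left(K \right)} = \frac{2 K}{2 K} = 2 K \frac{1}{2 K} = 1$)
$X = -561$ ($X = 592 - 1153 = -561$)
$z{\left(M \right)} = -7 + \frac{1}{1 + M}$ ($z{\left(M \right)} = -7 + \frac{1}{M + 1} = -7 + \frac{1}{1 + M}$)
$X z{\left(H{\left(2,O{\left(-1 \right)} \right)} \right)} = - 561 \frac{-6 - 7 \left(- \frac{1}{2}\right)}{1 - \frac{1}{2}} = - 561 \frac{-6 - 7 \left(\left(-1\right) \frac{1}{2}\right)}{1 - \frac{1}{2}} = - 561 \frac{-6 - - \frac{7}{2}}{1 - \frac{1}{2}} = - 561 \frac{1}{\frac{1}{2}} \left(-6 + \frac{7}{2}\right) = - 561 \cdot 2 \left(- \frac{5}{2}\right) = \left(-561\right) \left(-5\right) = 2805$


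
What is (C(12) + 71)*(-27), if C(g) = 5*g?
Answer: -3537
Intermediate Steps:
(C(12) + 71)*(-27) = (5*12 + 71)*(-27) = (60 + 71)*(-27) = 131*(-27) = -3537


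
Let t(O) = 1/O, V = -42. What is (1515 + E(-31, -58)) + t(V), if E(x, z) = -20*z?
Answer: 112349/42 ≈ 2675.0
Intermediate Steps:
(1515 + E(-31, -58)) + t(V) = (1515 - 20*(-58)) + 1/(-42) = (1515 + 1160) - 1/42 = 2675 - 1/42 = 112349/42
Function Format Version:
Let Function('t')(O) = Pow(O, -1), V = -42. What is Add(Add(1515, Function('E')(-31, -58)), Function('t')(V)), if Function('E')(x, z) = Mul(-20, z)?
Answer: Rational(112349, 42) ≈ 2675.0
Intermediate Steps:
Add(Add(1515, Function('E')(-31, -58)), Function('t')(V)) = Add(Add(1515, Mul(-20, -58)), Pow(-42, -1)) = Add(Add(1515, 1160), Rational(-1, 42)) = Add(2675, Rational(-1, 42)) = Rational(112349, 42)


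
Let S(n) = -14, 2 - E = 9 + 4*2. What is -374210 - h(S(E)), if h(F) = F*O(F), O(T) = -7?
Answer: -374308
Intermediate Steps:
E = -15 (E = 2 - (9 + 4*2) = 2 - (9 + 8) = 2 - 1*17 = 2 - 17 = -15)
h(F) = -7*F (h(F) = F*(-7) = -7*F)
-374210 - h(S(E)) = -374210 - (-7)*(-14) = -374210 - 1*98 = -374210 - 98 = -374308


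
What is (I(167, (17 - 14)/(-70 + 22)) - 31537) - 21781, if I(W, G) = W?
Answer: -53151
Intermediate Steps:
(I(167, (17 - 14)/(-70 + 22)) - 31537) - 21781 = (167 - 31537) - 21781 = -31370 - 21781 = -53151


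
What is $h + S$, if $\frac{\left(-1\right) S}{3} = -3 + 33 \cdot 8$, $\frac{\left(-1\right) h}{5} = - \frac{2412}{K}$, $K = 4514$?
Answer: $- \frac{1761201}{2257} \approx -780.33$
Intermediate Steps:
$h = \frac{6030}{2257}$ ($h = - 5 \left(- \frac{2412}{4514}\right) = - 5 \left(\left(-2412\right) \frac{1}{4514}\right) = \left(-5\right) \left(- \frac{1206}{2257}\right) = \frac{6030}{2257} \approx 2.6717$)
$S = -783$ ($S = - 3 \left(-3 + 33 \cdot 8\right) = - 3 \left(-3 + 264\right) = \left(-3\right) 261 = -783$)
$h + S = \frac{6030}{2257} - 783 = - \frac{1761201}{2257}$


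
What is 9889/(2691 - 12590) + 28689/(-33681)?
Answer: -205687940/111136073 ≈ -1.8508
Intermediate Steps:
9889/(2691 - 12590) + 28689/(-33681) = 9889/(-9899) + 28689*(-1/33681) = 9889*(-1/9899) - 9563/11227 = -9889/9899 - 9563/11227 = -205687940/111136073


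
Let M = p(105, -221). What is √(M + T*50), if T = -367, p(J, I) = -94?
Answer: 2*I*√4611 ≈ 135.81*I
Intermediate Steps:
M = -94
√(M + T*50) = √(-94 - 367*50) = √(-94 - 18350) = √(-18444) = 2*I*√4611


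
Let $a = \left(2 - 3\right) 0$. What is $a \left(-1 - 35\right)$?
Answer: $0$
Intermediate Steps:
$a = 0$ ($a = \left(-1\right) 0 = 0$)
$a \left(-1 - 35\right) = 0 \left(-1 - 35\right) = 0 \left(-36\right) = 0$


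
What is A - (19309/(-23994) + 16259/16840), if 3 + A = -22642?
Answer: -4574990052043/202029480 ≈ -22645.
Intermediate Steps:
A = -22645 (A = -3 - 22642 = -22645)
A - (19309/(-23994) + 16259/16840) = -22645 - (19309/(-23994) + 16259/16840) = -22645 - (19309*(-1/23994) + 16259*(1/16840)) = -22645 - (-19309/23994 + 16259/16840) = -22645 - 1*32477443/202029480 = -22645 - 32477443/202029480 = -4574990052043/202029480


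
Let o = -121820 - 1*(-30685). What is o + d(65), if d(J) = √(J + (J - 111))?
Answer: -91135 + √19 ≈ -91131.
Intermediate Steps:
d(J) = √(-111 + 2*J) (d(J) = √(J + (-111 + J)) = √(-111 + 2*J))
o = -91135 (o = -121820 + 30685 = -91135)
o + d(65) = -91135 + √(-111 + 2*65) = -91135 + √(-111 + 130) = -91135 + √19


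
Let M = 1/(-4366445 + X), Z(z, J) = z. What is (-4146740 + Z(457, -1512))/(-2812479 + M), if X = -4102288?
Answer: 35113763669439/23818133719108 ≈ 1.4742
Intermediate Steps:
M = -1/8468733 (M = 1/(-4366445 - 4102288) = 1/(-8468733) = -1/8468733 ≈ -1.1808e-7)
(-4146740 + Z(457, -1512))/(-2812479 + M) = (-4146740 + 457)/(-2812479 - 1/8468733) = -4146283/(-23818133719108/8468733) = -4146283*(-8468733/23818133719108) = 35113763669439/23818133719108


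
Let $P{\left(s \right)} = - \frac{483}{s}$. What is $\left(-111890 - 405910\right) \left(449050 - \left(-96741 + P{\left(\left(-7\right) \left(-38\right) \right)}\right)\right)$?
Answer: $- \frac{5369618880300}{19} \approx -2.8261 \cdot 10^{11}$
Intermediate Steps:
$\left(-111890 - 405910\right) \left(449050 - \left(-96741 + P{\left(\left(-7\right) \left(-38\right) \right)}\right)\right) = \left(-111890 - 405910\right) \left(449050 + \left(96741 - - \frac{483}{\left(-7\right) \left(-38\right)}\right)\right) = - 517800 \left(449050 + \left(96741 - - \frac{483}{266}\right)\right) = - 517800 \left(449050 + \left(96741 - \left(-483\right) \frac{1}{266}\right)\right) = - 517800 \left(449050 + \left(96741 - - \frac{69}{38}\right)\right) = - 517800 \left(449050 + \left(96741 + \frac{69}{38}\right)\right) = - 517800 \left(449050 + \frac{3676227}{38}\right) = \left(-517800\right) \frac{20740127}{38} = - \frac{5369618880300}{19}$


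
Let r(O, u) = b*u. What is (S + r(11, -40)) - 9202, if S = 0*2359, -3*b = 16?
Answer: -26966/3 ≈ -8988.7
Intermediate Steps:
b = -16/3 (b = -⅓*16 = -16/3 ≈ -5.3333)
S = 0
r(O, u) = -16*u/3
(S + r(11, -40)) - 9202 = (0 - 16/3*(-40)) - 9202 = (0 + 640/3) - 9202 = 640/3 - 9202 = -26966/3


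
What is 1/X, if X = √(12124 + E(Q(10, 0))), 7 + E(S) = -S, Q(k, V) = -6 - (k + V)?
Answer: √12133/12133 ≈ 0.0090785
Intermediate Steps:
Q(k, V) = -6 - V - k (Q(k, V) = -6 - (V + k) = -6 + (-V - k) = -6 - V - k)
E(S) = -7 - S
X = √12133 (X = √(12124 + (-7 - (-6 - 1*0 - 1*10))) = √(12124 + (-7 - (-6 + 0 - 10))) = √(12124 + (-7 - 1*(-16))) = √(12124 + (-7 + 16)) = √(12124 + 9) = √12133 ≈ 110.15)
1/X = 1/(√12133) = √12133/12133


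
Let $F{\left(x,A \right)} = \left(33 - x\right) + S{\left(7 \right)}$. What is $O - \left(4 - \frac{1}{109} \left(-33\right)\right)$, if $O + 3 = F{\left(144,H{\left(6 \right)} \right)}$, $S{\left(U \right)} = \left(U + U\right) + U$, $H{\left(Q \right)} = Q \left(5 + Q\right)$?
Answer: $- \frac{10606}{109} \approx -97.303$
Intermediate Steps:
$S{\left(U \right)} = 3 U$ ($S{\left(U \right)} = 2 U + U = 3 U$)
$F{\left(x,A \right)} = 54 - x$ ($F{\left(x,A \right)} = \left(33 - x\right) + 3 \cdot 7 = \left(33 - x\right) + 21 = 54 - x$)
$O = -93$ ($O = -3 + \left(54 - 144\right) = -3 - 90 = -93$)
$O - \left(4 - \frac{1}{109} \left(-33\right)\right) = -93 - \left(4 - \frac{1}{109} \left(-33\right)\right) = -93 + \left(\frac{1}{109} \left(-33\right) - 4\right) = -93 - \frac{469}{109} = - \frac{10606}{109}$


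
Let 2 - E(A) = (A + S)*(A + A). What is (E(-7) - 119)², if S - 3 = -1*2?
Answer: 40401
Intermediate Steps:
S = 1 (S = 3 - 1*2 = 3 - 2 = 1)
E(A) = 2 - 2*A*(1 + A) (E(A) = 2 - (A + 1)*(A + A) = 2 - (1 + A)*2*A = 2 - 2*A*(1 + A))
(E(-7) - 119)² = ((2 - 2*(-7) - 2*(-7)²) - 119)² = ((2 + 14 - 2*49) - 119)² = ((2 + 14 - 98) - 119)² = (-82 - 119)² = (-201)² = 40401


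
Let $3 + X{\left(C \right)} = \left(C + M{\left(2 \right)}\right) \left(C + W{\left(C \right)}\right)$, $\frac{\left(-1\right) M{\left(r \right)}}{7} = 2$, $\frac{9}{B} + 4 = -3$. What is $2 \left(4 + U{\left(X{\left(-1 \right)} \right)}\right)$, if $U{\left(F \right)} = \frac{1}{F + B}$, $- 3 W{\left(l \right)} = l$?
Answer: $\frac{167}{20} \approx 8.35$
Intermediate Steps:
$B = - \frac{9}{7}$ ($B = \frac{9}{-4 - 3} = \frac{9}{-7} = 9 \left(- \frac{1}{7}\right) = - \frac{9}{7} \approx -1.2857$)
$M{\left(r \right)} = -14$ ($M{\left(r \right)} = \left(-7\right) 2 = -14$)
$W{\left(l \right)} = - \frac{l}{3}$
$X{\left(C \right)} = -3 + \frac{2 C \left(-14 + C\right)}{3}$ ($X{\left(C \right)} = -3 + \left(C - 14\right) \left(C - \frac{C}{3}\right) = -3 + \left(-14 + C\right) \frac{2 C}{3} = -3 + \frac{2 C \left(-14 + C\right)}{3}$)
$U{\left(F \right)} = \frac{1}{- \frac{9}{7} + F}$ ($U{\left(F \right)} = \frac{1}{F - \frac{9}{7}} = \frac{1}{- \frac{9}{7} + F}$)
$2 \left(4 + U{\left(X{\left(-1 \right)} \right)}\right) = 2 \left(4 + \frac{7}{-9 + 7 \left(-3 - - \frac{28}{3} + \frac{2 \left(-1\right)^{2}}{3}\right)}\right) = 2 \left(4 + \frac{7}{-9 + 7 \left(-3 + \frac{28}{3} + \frac{2}{3} \cdot 1\right)}\right) = 2 \left(4 + \frac{7}{-9 + 7 \left(-3 + \frac{28}{3} + \frac{2}{3}\right)}\right) = 2 \left(4 + \frac{7}{-9 + 7 \cdot 7}\right) = 2 \left(4 + \frac{7}{-9 + 49}\right) = 2 \left(4 + \frac{7}{40}\right) = 2 \cdot \frac{167}{40} = \frac{167}{20}$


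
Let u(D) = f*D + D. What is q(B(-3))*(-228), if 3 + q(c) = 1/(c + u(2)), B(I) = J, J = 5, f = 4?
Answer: 3344/5 ≈ 668.80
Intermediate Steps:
B(I) = 5
u(D) = 5*D (u(D) = 4*D + D = 5*D)
q(c) = -3 + 1/(10 + c) (q(c) = -3 + 1/(c + 5*2) = -3 + 1/(c + 10) = -3 + 1/(10 + c))
q(B(-3))*(-228) = ((-29 - 3*5)/(10 + 5))*(-228) = ((-29 - 15)/15)*(-228) = ((1/15)*(-44))*(-228) = -44/15*(-228) = 3344/5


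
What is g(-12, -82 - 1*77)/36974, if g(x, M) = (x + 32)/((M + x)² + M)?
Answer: 5/268819467 ≈ 1.8600e-8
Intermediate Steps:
g(x, M) = (32 + x)/(M + (M + x)²)
g(-12, -82 - 1*77)/36974 = ((32 - 12)/((-82 - 1*77) + ((-82 - 1*77) - 12)²))/36974 = (20/((-82 - 77) + ((-82 - 77) - 12)²))*(1/36974) = (20/(-159 + (-159 - 12)²))*(1/36974) = (20/(-159 + (-171)²))*(1/36974) = (20/(-159 + 29241))*(1/36974) = (20/29082)*(1/36974) = ((1/29082)*20)*(1/36974) = (10/14541)*(1/36974) = 5/268819467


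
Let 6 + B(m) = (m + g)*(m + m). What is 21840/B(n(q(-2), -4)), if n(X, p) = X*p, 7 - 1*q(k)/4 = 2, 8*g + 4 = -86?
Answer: 10920/7297 ≈ 1.4965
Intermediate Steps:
g = -45/4 (g = -½ + (⅛)*(-86) = -½ - 43/4 = -45/4 ≈ -11.250)
q(k) = 20 (q(k) = 28 - 4*2 = 28 - 8 = 20)
B(m) = -6 + 2*m*(-45/4 + m) (B(m) = -6 + (m - 45/4)*(m + m) = -6 + (-45/4 + m)*(2*m) = -6 + 2*m*(-45/4 + m))
21840/B(n(q(-2), -4)) = 21840/(-6 + 2*(20*(-4))² - 450*(-4)) = 21840/(-6 + 2*(-80)² - 45/2*(-80)) = 21840/(-6 + 2*6400 + 1800) = 21840/(-6 + 12800 + 1800) = 21840/14594 = 21840*(1/14594) = 10920/7297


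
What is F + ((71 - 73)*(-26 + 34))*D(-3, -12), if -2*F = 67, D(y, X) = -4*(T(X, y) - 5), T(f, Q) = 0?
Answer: -707/2 ≈ -353.50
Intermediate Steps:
D(y, X) = 20 (D(y, X) = -4*(0 - 5) = -4*(-5) = 20)
F = -67/2 (F = -½*67 = -67/2 ≈ -33.500)
F + ((71 - 73)*(-26 + 34))*D(-3, -12) = -67/2 + ((71 - 73)*(-26 + 34))*20 = -67/2 - 2*8*20 = -67/2 - 16*20 = -67/2 - 320 = -707/2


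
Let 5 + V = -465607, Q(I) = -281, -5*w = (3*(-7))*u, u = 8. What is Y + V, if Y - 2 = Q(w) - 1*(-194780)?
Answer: -271111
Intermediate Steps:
w = 168/5 (w = -3*(-7)*8/5 = -(-21)*8/5 = -⅕*(-168) = 168/5 ≈ 33.600)
V = -465612 (V = -5 - 465607 = -465612)
Y = 194501 (Y = 2 + (-281 - 1*(-194780)) = 2 + (-281 + 194780) = 2 + 194499 = 194501)
Y + V = 194501 - 465612 = -271111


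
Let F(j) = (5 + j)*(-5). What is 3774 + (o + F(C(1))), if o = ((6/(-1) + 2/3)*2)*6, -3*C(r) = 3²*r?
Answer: 3700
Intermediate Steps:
C(r) = -3*r (C(r) = -3²*r/3 = -3*r)
F(j) = -25 - 5*j
o = -64 (o = ((6*(-1) + 2*(⅓))*2)*6 = ((-6 + ⅔)*2)*6 = -16/3*2*6 = -32/3*6 = -64)
3774 + (o + F(C(1))) = 3774 + (-64 + (-25 - (-15))) = 3774 + (-64 + (-25 - 5*(-3))) = 3774 + (-64 + (-25 + 15)) = 3774 + (-64 - 10) = 3774 - 74 = 3700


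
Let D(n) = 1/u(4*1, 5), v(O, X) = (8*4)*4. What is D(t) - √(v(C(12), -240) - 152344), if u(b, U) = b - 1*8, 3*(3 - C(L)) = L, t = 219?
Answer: -¼ - 2*I*√38054 ≈ -0.25 - 390.15*I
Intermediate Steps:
C(L) = 3 - L/3
v(O, X) = 128 (v(O, X) = 32*4 = 128)
u(b, U) = -8 + b (u(b, U) = b - 8 = -8 + b)
D(n) = -¼ (D(n) = 1/(-8 + 4*1) = 1/(-8 + 4) = 1/(-4) = -¼)
D(t) - √(v(C(12), -240) - 152344) = -¼ - √(128 - 152344) = -¼ - √(-152216) = -¼ - 2*I*√38054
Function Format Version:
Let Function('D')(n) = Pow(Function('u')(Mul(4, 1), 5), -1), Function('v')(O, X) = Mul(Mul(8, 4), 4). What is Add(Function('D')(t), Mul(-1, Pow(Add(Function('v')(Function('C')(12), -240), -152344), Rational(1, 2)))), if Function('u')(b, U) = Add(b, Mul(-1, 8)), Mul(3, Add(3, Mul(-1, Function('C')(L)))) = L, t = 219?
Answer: Add(Rational(-1, 4), Mul(-2, I, Pow(38054, Rational(1, 2)))) ≈ Add(-0.25000, Mul(-390.15, I))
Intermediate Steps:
Function('C')(L) = Add(3, Mul(Rational(-1, 3), L))
Function('v')(O, X) = 128 (Function('v')(O, X) = Mul(32, 4) = 128)
Function('u')(b, U) = Add(-8, b) (Function('u')(b, U) = Add(b, -8) = Add(-8, b))
Function('D')(n) = Rational(-1, 4) (Function('D')(n) = Pow(Add(-8, Mul(4, 1)), -1) = Pow(Add(-8, 4), -1) = Pow(-4, -1) = Rational(-1, 4))
Add(Function('D')(t), Mul(-1, Pow(Add(Function('v')(Function('C')(12), -240), -152344), Rational(1, 2)))) = Add(Rational(-1, 4), Mul(-1, Pow(Add(128, -152344), Rational(1, 2)))) = Add(Rational(-1, 4), Mul(-1, Pow(-152216, Rational(1, 2)))) = Add(Rational(-1, 4), Mul(-1, Mul(2, I, Pow(38054, Rational(1, 2))))) = Add(Rational(-1, 4), Mul(-2, I, Pow(38054, Rational(1, 2))))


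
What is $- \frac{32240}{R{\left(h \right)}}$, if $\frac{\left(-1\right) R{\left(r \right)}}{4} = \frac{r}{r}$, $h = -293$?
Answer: $8060$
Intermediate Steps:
$R{\left(r \right)} = -4$ ($R{\left(r \right)} = - 4 \frac{r}{r} = \left(-4\right) 1 = -4$)
$- \frac{32240}{R{\left(h \right)}} = - \frac{32240}{-4} = \left(-32240\right) \left(- \frac{1}{4}\right) = 8060$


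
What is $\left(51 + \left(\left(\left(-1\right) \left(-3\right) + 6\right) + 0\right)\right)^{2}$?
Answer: $3600$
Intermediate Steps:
$\left(51 + \left(\left(\left(-1\right) \left(-3\right) + 6\right) + 0\right)\right)^{2} = \left(51 + \left(\left(3 + 6\right) + 0\right)\right)^{2} = \left(51 + \left(9 + 0\right)\right)^{2} = \left(51 + 9\right)^{2} = 60^{2} = 3600$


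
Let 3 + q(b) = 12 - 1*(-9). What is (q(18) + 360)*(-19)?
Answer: -7182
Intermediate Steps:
q(b) = 18 (q(b) = -3 + (12 - 1*(-9)) = -3 + (12 + 9) = -3 + 21 = 18)
(q(18) + 360)*(-19) = (18 + 360)*(-19) = 378*(-19) = -7182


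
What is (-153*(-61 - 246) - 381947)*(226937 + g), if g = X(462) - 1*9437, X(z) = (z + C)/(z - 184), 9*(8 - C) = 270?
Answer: -10127235614720/139 ≈ -7.2858e+10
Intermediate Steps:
C = -22 (C = 8 - 1/9*270 = 8 - 30 = -22)
X(z) = (-22 + z)/(-184 + z) (X(z) = (z - 22)/(z - 184) = (-22 + z)/(-184 + z))
g = -1311523/139 (g = (-22 + 462)/(-184 + 462) - 1*9437 = 440/278 - 9437 = (1/278)*440 - 9437 = 220/139 - 9437 = -1311523/139 ≈ -9435.4)
(-153*(-61 - 246) - 381947)*(226937 + g) = (-153*(-61 - 246) - 381947)*(226937 - 1311523/139) = (-153*(-307) - 381947)*(30232720/139) = (46971 - 381947)*(30232720/139) = -334976*30232720/139 = -10127235614720/139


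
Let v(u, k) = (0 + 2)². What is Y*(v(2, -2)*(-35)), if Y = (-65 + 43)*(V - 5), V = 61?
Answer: 172480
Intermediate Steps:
v(u, k) = 4 (v(u, k) = 2² = 4)
Y = -1232 (Y = (-65 + 43)*(61 - 5) = -22*56 = -1232)
Y*(v(2, -2)*(-35)) = -4928*(-35) = -1232*(-140) = 172480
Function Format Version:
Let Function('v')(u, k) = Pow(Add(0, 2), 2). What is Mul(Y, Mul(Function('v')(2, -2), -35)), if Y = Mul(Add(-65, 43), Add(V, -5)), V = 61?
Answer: 172480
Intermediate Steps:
Function('v')(u, k) = 4 (Function('v')(u, k) = Pow(2, 2) = 4)
Y = -1232 (Y = Mul(Add(-65, 43), Add(61, -5)) = Mul(-22, 56) = -1232)
Mul(Y, Mul(Function('v')(2, -2), -35)) = Mul(-1232, Mul(4, -35)) = Mul(-1232, -140) = 172480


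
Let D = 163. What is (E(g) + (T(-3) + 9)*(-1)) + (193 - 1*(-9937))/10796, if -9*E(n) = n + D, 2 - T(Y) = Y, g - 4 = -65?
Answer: -395053/16194 ≈ -24.395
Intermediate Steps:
g = -61 (g = 4 - 65 = -61)
T(Y) = 2 - Y
E(n) = -163/9 - n/9 (E(n) = -(n + 163)/9 = -(163 + n)/9 = -163/9 - n/9)
(E(g) + (T(-3) + 9)*(-1)) + (193 - 1*(-9937))/10796 = ((-163/9 - 1/9*(-61)) + ((2 - 1*(-3)) + 9)*(-1)) + (193 - 1*(-9937))/10796 = ((-163/9 + 61/9) + ((2 + 3) + 9)*(-1)) + (193 + 9937)*(1/10796) = (-34/3 + (5 + 9)*(-1)) + 10130*(1/10796) = (-34/3 + 14*(-1)) + 5065/5398 = (-34/3 - 14) + 5065/5398 = -76/3 + 5065/5398 = -395053/16194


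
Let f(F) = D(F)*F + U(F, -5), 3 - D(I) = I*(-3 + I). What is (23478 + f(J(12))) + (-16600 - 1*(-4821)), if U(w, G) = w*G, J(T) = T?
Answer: 10379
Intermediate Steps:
U(w, G) = G*w
D(I) = 3 - I*(-3 + I)
f(F) = -5*F + F*(3 - F**2 + 3*F) (f(F) = (3 - F**2 + 3*F)*F - 5*F = F*(3 - F**2 + 3*F) - 5*F = -5*F + F*(3 - F**2 + 3*F))
(23478 + f(J(12))) + (-16600 - 1*(-4821)) = (23478 + 12*(-2 - 1*12**2 + 3*12)) + (-16600 - 1*(-4821)) = (23478 + 12*(-2 - 1*144 + 36)) + (-16600 + 4821) = (23478 + 12*(-2 - 144 + 36)) - 11779 = (23478 + 12*(-110)) - 11779 = (23478 - 1320) - 11779 = 22158 - 11779 = 10379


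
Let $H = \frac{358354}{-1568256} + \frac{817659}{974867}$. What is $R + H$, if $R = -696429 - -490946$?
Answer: $- \frac{157074953381309515}{764420510976} \approx -2.0548 \cdot 10^{5}$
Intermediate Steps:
$H = \frac{466475571893}{764420510976}$ ($H = 358354 \left(- \frac{1}{1568256}\right) + 817659 \cdot \frac{1}{974867} = - \frac{179177}{784128} + \frac{817659}{974867} = \frac{466475571893}{764420510976} \approx 0.61023$)
$R = -205483$ ($R = -696429 + 490946 = -205483$)
$R + H = -205483 + \frac{466475571893}{764420510976} = - \frac{157074953381309515}{764420510976}$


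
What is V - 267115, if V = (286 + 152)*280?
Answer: -144475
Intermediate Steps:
V = 122640 (V = 438*280 = 122640)
V - 267115 = 122640 - 267115 = -144475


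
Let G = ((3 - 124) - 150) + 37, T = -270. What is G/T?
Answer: 13/15 ≈ 0.86667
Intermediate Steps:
G = -234 (G = (-121 - 150) + 37 = -271 + 37 = -234)
G/T = -234/(-270) = -234*(-1/270) = 13/15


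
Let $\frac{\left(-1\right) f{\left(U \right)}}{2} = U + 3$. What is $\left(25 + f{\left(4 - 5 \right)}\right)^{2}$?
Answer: $441$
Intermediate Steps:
$f{\left(U \right)} = -6 - 2 U$ ($f{\left(U \right)} = - 2 \left(U + 3\right) = - 2 \left(3 + U\right) = -6 - 2 U$)
$\left(25 + f{\left(4 - 5 \right)}\right)^{2} = \left(25 - \left(6 + 2 \left(4 - 5\right)\right)\right)^{2} = \left(25 - 4\right)^{2} = 21^{2} = 441$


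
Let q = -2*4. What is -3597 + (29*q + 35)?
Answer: -3794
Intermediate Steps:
q = -8
-3597 + (29*q + 35) = -3597 + (29*(-8) + 35) = -3597 + (-232 + 35) = -3597 - 197 = -3794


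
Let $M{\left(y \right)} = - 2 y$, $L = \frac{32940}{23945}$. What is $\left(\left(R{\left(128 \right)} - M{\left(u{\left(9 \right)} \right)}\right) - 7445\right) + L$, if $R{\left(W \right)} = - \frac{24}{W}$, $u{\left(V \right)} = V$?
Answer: $- \frac{568995407}{76624} \approx -7425.8$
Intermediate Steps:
$L = \frac{6588}{4789}$ ($L = 32940 \cdot \frac{1}{23945} = \frac{6588}{4789} \approx 1.3757$)
$\left(\left(R{\left(128 \right)} - M{\left(u{\left(9 \right)} \right)}\right) - 7445\right) + L = \left(\left(- \frac{24}{128} - \left(-2\right) 9\right) - 7445\right) + \frac{6588}{4789} = \left(\left(\left(-24\right) \frac{1}{128} - -18\right) - 7445\right) + \frac{6588}{4789} = \left(\left(- \frac{3}{16} + 18\right) - 7445\right) + \frac{6588}{4789} = \left(\frac{285}{16} - 7445\right) + \frac{6588}{4789} = - \frac{118835}{16} + \frac{6588}{4789} = - \frac{568995407}{76624}$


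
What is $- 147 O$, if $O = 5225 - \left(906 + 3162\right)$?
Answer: $-170079$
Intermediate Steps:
$O = 1157$ ($O = 5225 - 4068 = 1157$)
$- 147 O = \left(-147\right) 1157 = -170079$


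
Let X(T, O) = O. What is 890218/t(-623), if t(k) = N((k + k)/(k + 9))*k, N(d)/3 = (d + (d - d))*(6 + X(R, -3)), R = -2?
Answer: -39042418/499023 ≈ -78.238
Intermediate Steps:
N(d) = 9*d (N(d) = 3*((d + (d - d))*(6 - 3)) = 3*((d + 0)*3) = 3*(d*3) = 3*(3*d) = 9*d)
t(k) = 18*k²/(9 + k) (t(k) = (9*((k + k)/(k + 9)))*k = (9*((2*k)/(9 + k)))*k = (9*(2*k/(9 + k)))*k = (18*k/(9 + k))*k = 18*k²/(9 + k))
890218/t(-623) = 890218/((18*(-623)²/(9 - 623))) = 890218/((18*388129/(-614))) = 890218/((18*388129*(-1/614))) = 890218/(-3493161/307) = 890218*(-307/3493161) = -39042418/499023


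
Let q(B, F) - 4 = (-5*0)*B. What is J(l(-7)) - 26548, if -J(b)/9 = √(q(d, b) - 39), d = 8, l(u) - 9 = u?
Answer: -26548 - 9*I*√35 ≈ -26548.0 - 53.245*I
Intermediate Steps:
l(u) = 9 + u
q(B, F) = 4 (q(B, F) = 4 + (-5*0)*B = 4 + 0*B = 4 + 0 = 4)
J(b) = -9*I*√35 (J(b) = -9*√(4 - 39) = -9*I*√35)
J(l(-7)) - 26548 = -9*I*√35 - 26548 = -26548 - 9*I*√35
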